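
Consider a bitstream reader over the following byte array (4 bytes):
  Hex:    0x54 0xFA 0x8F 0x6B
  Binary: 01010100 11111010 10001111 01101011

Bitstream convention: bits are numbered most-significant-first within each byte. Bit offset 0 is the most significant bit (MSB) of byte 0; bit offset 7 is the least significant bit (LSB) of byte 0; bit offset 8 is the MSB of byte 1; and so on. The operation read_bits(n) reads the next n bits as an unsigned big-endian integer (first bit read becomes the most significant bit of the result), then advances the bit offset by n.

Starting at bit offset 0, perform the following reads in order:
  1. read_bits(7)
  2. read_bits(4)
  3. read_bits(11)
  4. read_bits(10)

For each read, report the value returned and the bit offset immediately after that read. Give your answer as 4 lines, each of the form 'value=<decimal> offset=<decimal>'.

Answer: value=42 offset=7
value=7 offset=11
value=1699 offset=22
value=875 offset=32

Derivation:
Read 1: bits[0:7] width=7 -> value=42 (bin 0101010); offset now 7 = byte 0 bit 7; 25 bits remain
Read 2: bits[7:11] width=4 -> value=7 (bin 0111); offset now 11 = byte 1 bit 3; 21 bits remain
Read 3: bits[11:22] width=11 -> value=1699 (bin 11010100011); offset now 22 = byte 2 bit 6; 10 bits remain
Read 4: bits[22:32] width=10 -> value=875 (bin 1101101011); offset now 32 = byte 4 bit 0; 0 bits remain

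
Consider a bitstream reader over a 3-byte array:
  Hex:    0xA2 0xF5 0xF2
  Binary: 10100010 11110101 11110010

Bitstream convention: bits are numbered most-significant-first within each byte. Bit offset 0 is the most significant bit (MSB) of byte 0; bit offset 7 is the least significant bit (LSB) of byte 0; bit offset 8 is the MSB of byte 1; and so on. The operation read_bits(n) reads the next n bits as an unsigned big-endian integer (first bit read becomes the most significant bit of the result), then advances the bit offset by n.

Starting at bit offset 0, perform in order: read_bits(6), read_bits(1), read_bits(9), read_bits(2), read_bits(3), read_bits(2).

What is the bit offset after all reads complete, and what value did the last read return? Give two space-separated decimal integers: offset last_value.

Answer: 23 1

Derivation:
Read 1: bits[0:6] width=6 -> value=40 (bin 101000); offset now 6 = byte 0 bit 6; 18 bits remain
Read 2: bits[6:7] width=1 -> value=1 (bin 1); offset now 7 = byte 0 bit 7; 17 bits remain
Read 3: bits[7:16] width=9 -> value=245 (bin 011110101); offset now 16 = byte 2 bit 0; 8 bits remain
Read 4: bits[16:18] width=2 -> value=3 (bin 11); offset now 18 = byte 2 bit 2; 6 bits remain
Read 5: bits[18:21] width=3 -> value=6 (bin 110); offset now 21 = byte 2 bit 5; 3 bits remain
Read 6: bits[21:23] width=2 -> value=1 (bin 01); offset now 23 = byte 2 bit 7; 1 bits remain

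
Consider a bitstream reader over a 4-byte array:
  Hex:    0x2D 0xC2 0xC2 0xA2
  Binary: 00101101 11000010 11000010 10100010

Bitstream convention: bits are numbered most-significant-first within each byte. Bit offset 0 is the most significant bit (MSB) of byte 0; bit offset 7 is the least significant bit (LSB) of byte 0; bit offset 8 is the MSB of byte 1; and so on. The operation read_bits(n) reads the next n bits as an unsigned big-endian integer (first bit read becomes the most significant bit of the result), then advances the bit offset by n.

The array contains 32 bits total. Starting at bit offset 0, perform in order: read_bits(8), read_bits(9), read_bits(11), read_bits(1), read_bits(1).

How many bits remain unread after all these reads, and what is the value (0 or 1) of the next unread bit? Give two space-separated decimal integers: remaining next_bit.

Read 1: bits[0:8] width=8 -> value=45 (bin 00101101); offset now 8 = byte 1 bit 0; 24 bits remain
Read 2: bits[8:17] width=9 -> value=389 (bin 110000101); offset now 17 = byte 2 bit 1; 15 bits remain
Read 3: bits[17:28] width=11 -> value=1066 (bin 10000101010); offset now 28 = byte 3 bit 4; 4 bits remain
Read 4: bits[28:29] width=1 -> value=0 (bin 0); offset now 29 = byte 3 bit 5; 3 bits remain
Read 5: bits[29:30] width=1 -> value=0 (bin 0); offset now 30 = byte 3 bit 6; 2 bits remain

Answer: 2 1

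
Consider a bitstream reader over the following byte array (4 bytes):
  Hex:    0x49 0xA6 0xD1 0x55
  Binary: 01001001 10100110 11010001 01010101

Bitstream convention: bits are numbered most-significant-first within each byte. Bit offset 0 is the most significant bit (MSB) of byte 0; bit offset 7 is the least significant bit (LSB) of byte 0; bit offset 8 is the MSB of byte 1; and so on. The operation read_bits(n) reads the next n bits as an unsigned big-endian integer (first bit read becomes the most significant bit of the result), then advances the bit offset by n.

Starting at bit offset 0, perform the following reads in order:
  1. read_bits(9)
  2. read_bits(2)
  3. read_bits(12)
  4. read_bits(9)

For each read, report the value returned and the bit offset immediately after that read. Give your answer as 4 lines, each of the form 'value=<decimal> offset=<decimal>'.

Answer: value=147 offset=9
value=1 offset=11
value=872 offset=23
value=341 offset=32

Derivation:
Read 1: bits[0:9] width=9 -> value=147 (bin 010010011); offset now 9 = byte 1 bit 1; 23 bits remain
Read 2: bits[9:11] width=2 -> value=1 (bin 01); offset now 11 = byte 1 bit 3; 21 bits remain
Read 3: bits[11:23] width=12 -> value=872 (bin 001101101000); offset now 23 = byte 2 bit 7; 9 bits remain
Read 4: bits[23:32] width=9 -> value=341 (bin 101010101); offset now 32 = byte 4 bit 0; 0 bits remain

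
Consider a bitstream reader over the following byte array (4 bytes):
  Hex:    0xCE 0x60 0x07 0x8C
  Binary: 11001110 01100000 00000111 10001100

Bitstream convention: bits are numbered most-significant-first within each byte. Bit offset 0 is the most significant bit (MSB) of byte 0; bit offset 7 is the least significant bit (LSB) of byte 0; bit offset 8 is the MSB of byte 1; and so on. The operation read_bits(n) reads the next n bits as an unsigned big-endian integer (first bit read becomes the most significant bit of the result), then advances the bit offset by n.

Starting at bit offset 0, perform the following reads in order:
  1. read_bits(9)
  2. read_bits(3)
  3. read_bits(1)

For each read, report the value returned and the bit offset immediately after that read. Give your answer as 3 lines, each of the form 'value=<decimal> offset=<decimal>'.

Read 1: bits[0:9] width=9 -> value=412 (bin 110011100); offset now 9 = byte 1 bit 1; 23 bits remain
Read 2: bits[9:12] width=3 -> value=6 (bin 110); offset now 12 = byte 1 bit 4; 20 bits remain
Read 3: bits[12:13] width=1 -> value=0 (bin 0); offset now 13 = byte 1 bit 5; 19 bits remain

Answer: value=412 offset=9
value=6 offset=12
value=0 offset=13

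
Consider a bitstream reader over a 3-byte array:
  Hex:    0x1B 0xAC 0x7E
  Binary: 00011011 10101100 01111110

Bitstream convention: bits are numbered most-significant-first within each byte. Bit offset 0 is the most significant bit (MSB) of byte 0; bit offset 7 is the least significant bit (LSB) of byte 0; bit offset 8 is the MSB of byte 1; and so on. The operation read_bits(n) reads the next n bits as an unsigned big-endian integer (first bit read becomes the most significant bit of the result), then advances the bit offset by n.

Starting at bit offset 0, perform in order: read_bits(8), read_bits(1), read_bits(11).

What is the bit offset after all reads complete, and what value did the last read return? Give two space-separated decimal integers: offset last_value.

Answer: 20 711

Derivation:
Read 1: bits[0:8] width=8 -> value=27 (bin 00011011); offset now 8 = byte 1 bit 0; 16 bits remain
Read 2: bits[8:9] width=1 -> value=1 (bin 1); offset now 9 = byte 1 bit 1; 15 bits remain
Read 3: bits[9:20] width=11 -> value=711 (bin 01011000111); offset now 20 = byte 2 bit 4; 4 bits remain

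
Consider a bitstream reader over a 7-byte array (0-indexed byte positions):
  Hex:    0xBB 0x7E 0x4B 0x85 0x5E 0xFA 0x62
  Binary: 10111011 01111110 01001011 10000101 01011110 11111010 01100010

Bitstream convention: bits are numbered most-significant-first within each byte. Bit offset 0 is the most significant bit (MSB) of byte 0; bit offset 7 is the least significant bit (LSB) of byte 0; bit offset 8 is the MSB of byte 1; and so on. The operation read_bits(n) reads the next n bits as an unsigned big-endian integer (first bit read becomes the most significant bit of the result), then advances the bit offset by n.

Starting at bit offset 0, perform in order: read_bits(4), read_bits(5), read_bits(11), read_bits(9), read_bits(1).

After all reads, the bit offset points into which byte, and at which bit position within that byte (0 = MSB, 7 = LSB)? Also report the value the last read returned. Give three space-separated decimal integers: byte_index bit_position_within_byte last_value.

Read 1: bits[0:4] width=4 -> value=11 (bin 1011); offset now 4 = byte 0 bit 4; 52 bits remain
Read 2: bits[4:9] width=5 -> value=22 (bin 10110); offset now 9 = byte 1 bit 1; 47 bits remain
Read 3: bits[9:20] width=11 -> value=2020 (bin 11111100100); offset now 20 = byte 2 bit 4; 36 bits remain
Read 4: bits[20:29] width=9 -> value=368 (bin 101110000); offset now 29 = byte 3 bit 5; 27 bits remain
Read 5: bits[29:30] width=1 -> value=1 (bin 1); offset now 30 = byte 3 bit 6; 26 bits remain

Answer: 3 6 1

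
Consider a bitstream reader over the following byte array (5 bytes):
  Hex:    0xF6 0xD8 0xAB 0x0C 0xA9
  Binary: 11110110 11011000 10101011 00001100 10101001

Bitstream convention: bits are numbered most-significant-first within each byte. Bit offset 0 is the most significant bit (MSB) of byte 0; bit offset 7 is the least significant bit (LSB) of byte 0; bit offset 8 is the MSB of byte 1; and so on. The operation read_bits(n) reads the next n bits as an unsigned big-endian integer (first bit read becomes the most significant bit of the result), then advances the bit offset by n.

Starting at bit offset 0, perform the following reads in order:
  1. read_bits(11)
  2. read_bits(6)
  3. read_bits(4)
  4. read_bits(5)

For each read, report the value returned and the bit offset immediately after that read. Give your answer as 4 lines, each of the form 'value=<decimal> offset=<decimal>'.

Read 1: bits[0:11] width=11 -> value=1974 (bin 11110110110); offset now 11 = byte 1 bit 3; 29 bits remain
Read 2: bits[11:17] width=6 -> value=49 (bin 110001); offset now 17 = byte 2 bit 1; 23 bits remain
Read 3: bits[17:21] width=4 -> value=5 (bin 0101); offset now 21 = byte 2 bit 5; 19 bits remain
Read 4: bits[21:26] width=5 -> value=12 (bin 01100); offset now 26 = byte 3 bit 2; 14 bits remain

Answer: value=1974 offset=11
value=49 offset=17
value=5 offset=21
value=12 offset=26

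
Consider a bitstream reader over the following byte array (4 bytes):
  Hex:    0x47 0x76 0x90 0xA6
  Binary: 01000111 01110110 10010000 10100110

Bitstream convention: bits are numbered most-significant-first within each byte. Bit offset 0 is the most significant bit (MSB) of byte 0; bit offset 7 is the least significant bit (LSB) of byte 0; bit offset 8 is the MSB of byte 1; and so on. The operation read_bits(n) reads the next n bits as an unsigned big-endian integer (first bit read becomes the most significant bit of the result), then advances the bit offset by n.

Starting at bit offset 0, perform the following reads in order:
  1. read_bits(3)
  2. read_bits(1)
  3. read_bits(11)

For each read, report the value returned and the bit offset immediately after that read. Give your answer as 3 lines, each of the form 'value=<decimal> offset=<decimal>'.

Answer: value=2 offset=3
value=0 offset=4
value=955 offset=15

Derivation:
Read 1: bits[0:3] width=3 -> value=2 (bin 010); offset now 3 = byte 0 bit 3; 29 bits remain
Read 2: bits[3:4] width=1 -> value=0 (bin 0); offset now 4 = byte 0 bit 4; 28 bits remain
Read 3: bits[4:15] width=11 -> value=955 (bin 01110111011); offset now 15 = byte 1 bit 7; 17 bits remain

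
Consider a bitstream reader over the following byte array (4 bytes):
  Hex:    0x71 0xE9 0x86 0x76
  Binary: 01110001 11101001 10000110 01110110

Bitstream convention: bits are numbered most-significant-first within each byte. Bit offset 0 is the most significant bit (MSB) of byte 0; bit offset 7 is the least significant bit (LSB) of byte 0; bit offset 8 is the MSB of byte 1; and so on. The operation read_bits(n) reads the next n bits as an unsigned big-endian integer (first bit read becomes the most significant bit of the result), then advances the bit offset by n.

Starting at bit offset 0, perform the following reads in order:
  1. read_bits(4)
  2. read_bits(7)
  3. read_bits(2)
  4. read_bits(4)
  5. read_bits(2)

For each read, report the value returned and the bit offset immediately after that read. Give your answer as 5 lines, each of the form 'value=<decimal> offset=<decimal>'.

Answer: value=7 offset=4
value=15 offset=11
value=1 offset=13
value=3 offset=17
value=0 offset=19

Derivation:
Read 1: bits[0:4] width=4 -> value=7 (bin 0111); offset now 4 = byte 0 bit 4; 28 bits remain
Read 2: bits[4:11] width=7 -> value=15 (bin 0001111); offset now 11 = byte 1 bit 3; 21 bits remain
Read 3: bits[11:13] width=2 -> value=1 (bin 01); offset now 13 = byte 1 bit 5; 19 bits remain
Read 4: bits[13:17] width=4 -> value=3 (bin 0011); offset now 17 = byte 2 bit 1; 15 bits remain
Read 5: bits[17:19] width=2 -> value=0 (bin 00); offset now 19 = byte 2 bit 3; 13 bits remain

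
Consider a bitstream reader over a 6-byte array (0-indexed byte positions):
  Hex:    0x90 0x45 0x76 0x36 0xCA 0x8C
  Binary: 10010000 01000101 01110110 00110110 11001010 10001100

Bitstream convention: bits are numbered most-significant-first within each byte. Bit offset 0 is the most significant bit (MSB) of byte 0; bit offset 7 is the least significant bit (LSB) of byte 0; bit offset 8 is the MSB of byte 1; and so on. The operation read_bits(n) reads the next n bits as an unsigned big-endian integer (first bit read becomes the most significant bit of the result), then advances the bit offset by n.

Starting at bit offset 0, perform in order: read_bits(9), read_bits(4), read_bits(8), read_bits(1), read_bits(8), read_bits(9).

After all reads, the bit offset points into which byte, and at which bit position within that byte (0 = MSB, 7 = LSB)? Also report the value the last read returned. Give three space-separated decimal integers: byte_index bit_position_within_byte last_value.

Read 1: bits[0:9] width=9 -> value=288 (bin 100100000); offset now 9 = byte 1 bit 1; 39 bits remain
Read 2: bits[9:13] width=4 -> value=8 (bin 1000); offset now 13 = byte 1 bit 5; 35 bits remain
Read 3: bits[13:21] width=8 -> value=174 (bin 10101110); offset now 21 = byte 2 bit 5; 27 bits remain
Read 4: bits[21:22] width=1 -> value=1 (bin 1); offset now 22 = byte 2 bit 6; 26 bits remain
Read 5: bits[22:30] width=8 -> value=141 (bin 10001101); offset now 30 = byte 3 bit 6; 18 bits remain
Read 6: bits[30:39] width=9 -> value=357 (bin 101100101); offset now 39 = byte 4 bit 7; 9 bits remain

Answer: 4 7 357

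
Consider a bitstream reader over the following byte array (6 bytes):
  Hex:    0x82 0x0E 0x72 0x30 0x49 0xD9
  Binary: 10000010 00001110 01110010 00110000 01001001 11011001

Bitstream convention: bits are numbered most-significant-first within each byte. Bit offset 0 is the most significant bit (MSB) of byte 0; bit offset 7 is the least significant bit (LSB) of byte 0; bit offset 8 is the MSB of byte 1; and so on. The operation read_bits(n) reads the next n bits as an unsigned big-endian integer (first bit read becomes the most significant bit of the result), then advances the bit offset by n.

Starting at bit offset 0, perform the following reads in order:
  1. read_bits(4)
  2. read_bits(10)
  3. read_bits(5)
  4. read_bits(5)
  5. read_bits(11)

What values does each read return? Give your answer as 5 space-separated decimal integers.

Answer: 8 131 19 18 386

Derivation:
Read 1: bits[0:4] width=4 -> value=8 (bin 1000); offset now 4 = byte 0 bit 4; 44 bits remain
Read 2: bits[4:14] width=10 -> value=131 (bin 0010000011); offset now 14 = byte 1 bit 6; 34 bits remain
Read 3: bits[14:19] width=5 -> value=19 (bin 10011); offset now 19 = byte 2 bit 3; 29 bits remain
Read 4: bits[19:24] width=5 -> value=18 (bin 10010); offset now 24 = byte 3 bit 0; 24 bits remain
Read 5: bits[24:35] width=11 -> value=386 (bin 00110000010); offset now 35 = byte 4 bit 3; 13 bits remain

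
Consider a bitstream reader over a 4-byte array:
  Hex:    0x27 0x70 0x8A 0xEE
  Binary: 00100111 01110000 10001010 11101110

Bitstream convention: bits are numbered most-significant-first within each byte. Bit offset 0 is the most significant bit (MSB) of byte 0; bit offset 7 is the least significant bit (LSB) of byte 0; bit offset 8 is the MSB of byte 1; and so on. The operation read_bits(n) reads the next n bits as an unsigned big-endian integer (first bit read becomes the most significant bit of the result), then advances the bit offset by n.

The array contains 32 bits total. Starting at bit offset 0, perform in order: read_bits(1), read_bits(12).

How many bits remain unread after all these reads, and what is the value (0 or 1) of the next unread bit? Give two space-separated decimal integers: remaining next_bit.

Answer: 19 0

Derivation:
Read 1: bits[0:1] width=1 -> value=0 (bin 0); offset now 1 = byte 0 bit 1; 31 bits remain
Read 2: bits[1:13] width=12 -> value=1262 (bin 010011101110); offset now 13 = byte 1 bit 5; 19 bits remain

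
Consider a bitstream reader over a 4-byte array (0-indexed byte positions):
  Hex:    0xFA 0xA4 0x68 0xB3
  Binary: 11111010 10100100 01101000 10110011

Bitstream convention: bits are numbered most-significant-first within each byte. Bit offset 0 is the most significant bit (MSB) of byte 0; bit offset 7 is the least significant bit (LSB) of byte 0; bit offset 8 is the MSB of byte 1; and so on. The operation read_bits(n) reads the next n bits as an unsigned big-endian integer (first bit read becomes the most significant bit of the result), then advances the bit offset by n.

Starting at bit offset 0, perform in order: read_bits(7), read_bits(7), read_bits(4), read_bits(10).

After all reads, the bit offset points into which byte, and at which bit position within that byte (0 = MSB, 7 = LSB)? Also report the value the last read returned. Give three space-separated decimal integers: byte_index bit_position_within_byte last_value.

Answer: 3 4 651

Derivation:
Read 1: bits[0:7] width=7 -> value=125 (bin 1111101); offset now 7 = byte 0 bit 7; 25 bits remain
Read 2: bits[7:14] width=7 -> value=41 (bin 0101001); offset now 14 = byte 1 bit 6; 18 bits remain
Read 3: bits[14:18] width=4 -> value=1 (bin 0001); offset now 18 = byte 2 bit 2; 14 bits remain
Read 4: bits[18:28] width=10 -> value=651 (bin 1010001011); offset now 28 = byte 3 bit 4; 4 bits remain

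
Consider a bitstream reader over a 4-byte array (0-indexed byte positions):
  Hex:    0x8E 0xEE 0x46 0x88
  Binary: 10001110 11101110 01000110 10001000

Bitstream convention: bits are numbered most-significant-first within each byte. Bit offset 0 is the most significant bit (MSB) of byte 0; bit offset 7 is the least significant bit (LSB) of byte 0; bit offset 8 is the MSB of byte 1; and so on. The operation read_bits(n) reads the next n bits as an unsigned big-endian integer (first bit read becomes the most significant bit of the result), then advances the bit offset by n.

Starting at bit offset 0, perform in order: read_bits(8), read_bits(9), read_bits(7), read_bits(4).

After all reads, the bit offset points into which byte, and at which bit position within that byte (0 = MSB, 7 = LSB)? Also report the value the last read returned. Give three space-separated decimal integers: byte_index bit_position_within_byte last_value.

Answer: 3 4 8

Derivation:
Read 1: bits[0:8] width=8 -> value=142 (bin 10001110); offset now 8 = byte 1 bit 0; 24 bits remain
Read 2: bits[8:17] width=9 -> value=476 (bin 111011100); offset now 17 = byte 2 bit 1; 15 bits remain
Read 3: bits[17:24] width=7 -> value=70 (bin 1000110); offset now 24 = byte 3 bit 0; 8 bits remain
Read 4: bits[24:28] width=4 -> value=8 (bin 1000); offset now 28 = byte 3 bit 4; 4 bits remain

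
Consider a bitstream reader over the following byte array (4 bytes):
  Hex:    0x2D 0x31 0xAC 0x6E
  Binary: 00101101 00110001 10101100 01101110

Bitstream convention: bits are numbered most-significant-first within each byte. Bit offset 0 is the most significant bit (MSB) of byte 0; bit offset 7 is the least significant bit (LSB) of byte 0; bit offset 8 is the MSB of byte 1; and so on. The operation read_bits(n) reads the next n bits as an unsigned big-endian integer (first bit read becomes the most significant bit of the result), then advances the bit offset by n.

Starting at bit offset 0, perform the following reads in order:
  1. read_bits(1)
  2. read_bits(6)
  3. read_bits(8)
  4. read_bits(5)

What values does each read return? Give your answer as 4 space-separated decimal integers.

Answer: 0 22 152 26

Derivation:
Read 1: bits[0:1] width=1 -> value=0 (bin 0); offset now 1 = byte 0 bit 1; 31 bits remain
Read 2: bits[1:7] width=6 -> value=22 (bin 010110); offset now 7 = byte 0 bit 7; 25 bits remain
Read 3: bits[7:15] width=8 -> value=152 (bin 10011000); offset now 15 = byte 1 bit 7; 17 bits remain
Read 4: bits[15:20] width=5 -> value=26 (bin 11010); offset now 20 = byte 2 bit 4; 12 bits remain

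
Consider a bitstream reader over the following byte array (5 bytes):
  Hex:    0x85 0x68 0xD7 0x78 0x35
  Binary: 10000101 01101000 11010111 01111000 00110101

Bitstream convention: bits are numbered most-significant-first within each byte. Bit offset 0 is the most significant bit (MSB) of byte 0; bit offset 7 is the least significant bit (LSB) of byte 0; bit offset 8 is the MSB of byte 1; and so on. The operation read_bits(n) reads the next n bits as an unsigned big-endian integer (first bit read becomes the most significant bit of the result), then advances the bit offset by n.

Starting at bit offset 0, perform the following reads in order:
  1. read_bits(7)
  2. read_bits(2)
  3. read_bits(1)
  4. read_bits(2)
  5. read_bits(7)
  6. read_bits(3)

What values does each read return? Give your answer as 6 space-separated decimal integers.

Read 1: bits[0:7] width=7 -> value=66 (bin 1000010); offset now 7 = byte 0 bit 7; 33 bits remain
Read 2: bits[7:9] width=2 -> value=2 (bin 10); offset now 9 = byte 1 bit 1; 31 bits remain
Read 3: bits[9:10] width=1 -> value=1 (bin 1); offset now 10 = byte 1 bit 2; 30 bits remain
Read 4: bits[10:12] width=2 -> value=2 (bin 10); offset now 12 = byte 1 bit 4; 28 bits remain
Read 5: bits[12:19] width=7 -> value=70 (bin 1000110); offset now 19 = byte 2 bit 3; 21 bits remain
Read 6: bits[19:22] width=3 -> value=5 (bin 101); offset now 22 = byte 2 bit 6; 18 bits remain

Answer: 66 2 1 2 70 5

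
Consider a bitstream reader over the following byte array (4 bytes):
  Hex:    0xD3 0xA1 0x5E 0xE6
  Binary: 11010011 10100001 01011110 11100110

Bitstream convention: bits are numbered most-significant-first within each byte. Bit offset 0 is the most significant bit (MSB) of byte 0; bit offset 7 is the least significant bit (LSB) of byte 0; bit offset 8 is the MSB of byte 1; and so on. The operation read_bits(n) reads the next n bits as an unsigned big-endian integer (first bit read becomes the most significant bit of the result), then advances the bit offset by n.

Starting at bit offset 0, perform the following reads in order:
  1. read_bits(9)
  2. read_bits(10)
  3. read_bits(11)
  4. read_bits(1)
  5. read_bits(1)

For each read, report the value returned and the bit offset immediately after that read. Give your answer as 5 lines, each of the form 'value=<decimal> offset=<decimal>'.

Read 1: bits[0:9] width=9 -> value=423 (bin 110100111); offset now 9 = byte 1 bit 1; 23 bits remain
Read 2: bits[9:19] width=10 -> value=266 (bin 0100001010); offset now 19 = byte 2 bit 3; 13 bits remain
Read 3: bits[19:30] width=11 -> value=1977 (bin 11110111001); offset now 30 = byte 3 bit 6; 2 bits remain
Read 4: bits[30:31] width=1 -> value=1 (bin 1); offset now 31 = byte 3 bit 7; 1 bits remain
Read 5: bits[31:32] width=1 -> value=0 (bin 0); offset now 32 = byte 4 bit 0; 0 bits remain

Answer: value=423 offset=9
value=266 offset=19
value=1977 offset=30
value=1 offset=31
value=0 offset=32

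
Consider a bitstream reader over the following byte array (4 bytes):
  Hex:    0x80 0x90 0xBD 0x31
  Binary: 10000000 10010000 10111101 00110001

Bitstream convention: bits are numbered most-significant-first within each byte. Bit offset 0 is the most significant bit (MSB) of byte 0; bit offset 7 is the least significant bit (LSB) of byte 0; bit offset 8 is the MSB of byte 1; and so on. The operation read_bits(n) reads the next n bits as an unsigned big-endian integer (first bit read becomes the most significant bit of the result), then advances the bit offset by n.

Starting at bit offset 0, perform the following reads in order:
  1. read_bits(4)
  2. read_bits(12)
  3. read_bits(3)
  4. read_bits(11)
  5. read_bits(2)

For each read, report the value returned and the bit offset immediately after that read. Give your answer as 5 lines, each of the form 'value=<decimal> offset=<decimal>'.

Answer: value=8 offset=4
value=144 offset=16
value=5 offset=19
value=1868 offset=30
value=1 offset=32

Derivation:
Read 1: bits[0:4] width=4 -> value=8 (bin 1000); offset now 4 = byte 0 bit 4; 28 bits remain
Read 2: bits[4:16] width=12 -> value=144 (bin 000010010000); offset now 16 = byte 2 bit 0; 16 bits remain
Read 3: bits[16:19] width=3 -> value=5 (bin 101); offset now 19 = byte 2 bit 3; 13 bits remain
Read 4: bits[19:30] width=11 -> value=1868 (bin 11101001100); offset now 30 = byte 3 bit 6; 2 bits remain
Read 5: bits[30:32] width=2 -> value=1 (bin 01); offset now 32 = byte 4 bit 0; 0 bits remain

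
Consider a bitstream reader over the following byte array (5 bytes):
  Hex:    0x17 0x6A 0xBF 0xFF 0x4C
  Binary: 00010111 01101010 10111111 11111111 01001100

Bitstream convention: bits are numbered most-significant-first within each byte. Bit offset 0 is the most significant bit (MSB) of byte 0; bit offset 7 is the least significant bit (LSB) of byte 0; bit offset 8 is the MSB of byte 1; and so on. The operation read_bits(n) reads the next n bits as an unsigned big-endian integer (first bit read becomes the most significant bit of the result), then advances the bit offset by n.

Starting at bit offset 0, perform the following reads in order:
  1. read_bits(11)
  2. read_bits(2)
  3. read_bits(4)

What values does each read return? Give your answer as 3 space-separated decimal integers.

Answer: 187 1 5

Derivation:
Read 1: bits[0:11] width=11 -> value=187 (bin 00010111011); offset now 11 = byte 1 bit 3; 29 bits remain
Read 2: bits[11:13] width=2 -> value=1 (bin 01); offset now 13 = byte 1 bit 5; 27 bits remain
Read 3: bits[13:17] width=4 -> value=5 (bin 0101); offset now 17 = byte 2 bit 1; 23 bits remain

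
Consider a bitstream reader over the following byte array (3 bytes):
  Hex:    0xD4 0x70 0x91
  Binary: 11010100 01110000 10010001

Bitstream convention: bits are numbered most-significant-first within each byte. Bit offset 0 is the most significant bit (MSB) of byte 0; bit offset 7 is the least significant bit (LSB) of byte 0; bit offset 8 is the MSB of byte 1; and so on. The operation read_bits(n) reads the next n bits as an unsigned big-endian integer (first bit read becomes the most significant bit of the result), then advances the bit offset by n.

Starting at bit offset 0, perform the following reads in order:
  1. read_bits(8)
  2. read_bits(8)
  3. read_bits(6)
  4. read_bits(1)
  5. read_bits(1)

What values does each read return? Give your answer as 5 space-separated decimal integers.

Read 1: bits[0:8] width=8 -> value=212 (bin 11010100); offset now 8 = byte 1 bit 0; 16 bits remain
Read 2: bits[8:16] width=8 -> value=112 (bin 01110000); offset now 16 = byte 2 bit 0; 8 bits remain
Read 3: bits[16:22] width=6 -> value=36 (bin 100100); offset now 22 = byte 2 bit 6; 2 bits remain
Read 4: bits[22:23] width=1 -> value=0 (bin 0); offset now 23 = byte 2 bit 7; 1 bits remain
Read 5: bits[23:24] width=1 -> value=1 (bin 1); offset now 24 = byte 3 bit 0; 0 bits remain

Answer: 212 112 36 0 1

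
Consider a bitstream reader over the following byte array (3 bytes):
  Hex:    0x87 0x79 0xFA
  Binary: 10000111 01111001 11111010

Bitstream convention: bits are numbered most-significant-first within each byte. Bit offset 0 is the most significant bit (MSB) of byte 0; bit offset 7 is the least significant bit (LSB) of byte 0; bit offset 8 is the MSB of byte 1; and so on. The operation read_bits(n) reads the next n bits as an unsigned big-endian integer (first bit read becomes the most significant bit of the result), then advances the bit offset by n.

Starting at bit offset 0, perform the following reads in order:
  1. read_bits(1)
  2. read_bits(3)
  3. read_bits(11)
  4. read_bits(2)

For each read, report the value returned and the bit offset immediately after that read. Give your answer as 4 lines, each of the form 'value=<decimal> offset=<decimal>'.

Answer: value=1 offset=1
value=0 offset=4
value=956 offset=15
value=3 offset=17

Derivation:
Read 1: bits[0:1] width=1 -> value=1 (bin 1); offset now 1 = byte 0 bit 1; 23 bits remain
Read 2: bits[1:4] width=3 -> value=0 (bin 000); offset now 4 = byte 0 bit 4; 20 bits remain
Read 3: bits[4:15] width=11 -> value=956 (bin 01110111100); offset now 15 = byte 1 bit 7; 9 bits remain
Read 4: bits[15:17] width=2 -> value=3 (bin 11); offset now 17 = byte 2 bit 1; 7 bits remain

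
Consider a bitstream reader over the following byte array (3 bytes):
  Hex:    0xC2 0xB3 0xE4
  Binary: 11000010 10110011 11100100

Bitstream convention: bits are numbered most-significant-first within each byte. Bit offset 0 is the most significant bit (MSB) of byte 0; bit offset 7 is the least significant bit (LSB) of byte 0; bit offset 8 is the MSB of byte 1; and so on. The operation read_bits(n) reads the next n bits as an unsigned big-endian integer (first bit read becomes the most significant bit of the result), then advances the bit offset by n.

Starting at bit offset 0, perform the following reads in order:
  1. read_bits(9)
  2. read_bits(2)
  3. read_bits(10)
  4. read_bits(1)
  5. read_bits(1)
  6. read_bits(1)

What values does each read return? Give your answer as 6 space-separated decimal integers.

Read 1: bits[0:9] width=9 -> value=389 (bin 110000101); offset now 9 = byte 1 bit 1; 15 bits remain
Read 2: bits[9:11] width=2 -> value=1 (bin 01); offset now 11 = byte 1 bit 3; 13 bits remain
Read 3: bits[11:21] width=10 -> value=636 (bin 1001111100); offset now 21 = byte 2 bit 5; 3 bits remain
Read 4: bits[21:22] width=1 -> value=1 (bin 1); offset now 22 = byte 2 bit 6; 2 bits remain
Read 5: bits[22:23] width=1 -> value=0 (bin 0); offset now 23 = byte 2 bit 7; 1 bits remain
Read 6: bits[23:24] width=1 -> value=0 (bin 0); offset now 24 = byte 3 bit 0; 0 bits remain

Answer: 389 1 636 1 0 0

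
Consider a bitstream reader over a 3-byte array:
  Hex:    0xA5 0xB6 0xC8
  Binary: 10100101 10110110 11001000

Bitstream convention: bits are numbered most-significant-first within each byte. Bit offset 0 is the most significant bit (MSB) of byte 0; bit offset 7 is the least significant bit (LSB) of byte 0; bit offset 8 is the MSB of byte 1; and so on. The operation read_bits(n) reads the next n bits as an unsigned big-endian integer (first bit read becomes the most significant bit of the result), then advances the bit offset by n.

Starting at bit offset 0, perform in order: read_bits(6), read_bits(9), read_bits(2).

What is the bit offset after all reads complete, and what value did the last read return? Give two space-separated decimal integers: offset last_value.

Answer: 17 1

Derivation:
Read 1: bits[0:6] width=6 -> value=41 (bin 101001); offset now 6 = byte 0 bit 6; 18 bits remain
Read 2: bits[6:15] width=9 -> value=219 (bin 011011011); offset now 15 = byte 1 bit 7; 9 bits remain
Read 3: bits[15:17] width=2 -> value=1 (bin 01); offset now 17 = byte 2 bit 1; 7 bits remain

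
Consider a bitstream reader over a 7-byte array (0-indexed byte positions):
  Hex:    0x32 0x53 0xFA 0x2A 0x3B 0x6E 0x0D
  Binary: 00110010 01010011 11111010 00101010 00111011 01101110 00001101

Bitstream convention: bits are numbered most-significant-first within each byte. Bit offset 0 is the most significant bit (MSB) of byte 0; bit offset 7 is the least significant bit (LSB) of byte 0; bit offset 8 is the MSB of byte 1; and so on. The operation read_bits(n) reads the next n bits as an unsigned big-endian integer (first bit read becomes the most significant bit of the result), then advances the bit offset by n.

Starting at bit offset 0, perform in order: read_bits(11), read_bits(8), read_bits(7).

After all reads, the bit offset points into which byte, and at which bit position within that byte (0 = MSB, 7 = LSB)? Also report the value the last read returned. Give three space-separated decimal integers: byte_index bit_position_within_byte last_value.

Answer: 3 2 104

Derivation:
Read 1: bits[0:11] width=11 -> value=402 (bin 00110010010); offset now 11 = byte 1 bit 3; 45 bits remain
Read 2: bits[11:19] width=8 -> value=159 (bin 10011111); offset now 19 = byte 2 bit 3; 37 bits remain
Read 3: bits[19:26] width=7 -> value=104 (bin 1101000); offset now 26 = byte 3 bit 2; 30 bits remain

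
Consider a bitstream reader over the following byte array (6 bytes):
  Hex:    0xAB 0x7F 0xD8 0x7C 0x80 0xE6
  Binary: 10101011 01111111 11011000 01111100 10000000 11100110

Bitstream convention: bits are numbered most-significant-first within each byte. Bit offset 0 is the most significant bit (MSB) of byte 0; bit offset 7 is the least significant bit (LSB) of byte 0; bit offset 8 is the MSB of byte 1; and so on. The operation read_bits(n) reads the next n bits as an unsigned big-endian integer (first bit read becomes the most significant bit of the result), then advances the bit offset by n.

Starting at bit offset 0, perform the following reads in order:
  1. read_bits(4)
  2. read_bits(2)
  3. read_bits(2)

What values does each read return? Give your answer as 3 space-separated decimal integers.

Answer: 10 2 3

Derivation:
Read 1: bits[0:4] width=4 -> value=10 (bin 1010); offset now 4 = byte 0 bit 4; 44 bits remain
Read 2: bits[4:6] width=2 -> value=2 (bin 10); offset now 6 = byte 0 bit 6; 42 bits remain
Read 3: bits[6:8] width=2 -> value=3 (bin 11); offset now 8 = byte 1 bit 0; 40 bits remain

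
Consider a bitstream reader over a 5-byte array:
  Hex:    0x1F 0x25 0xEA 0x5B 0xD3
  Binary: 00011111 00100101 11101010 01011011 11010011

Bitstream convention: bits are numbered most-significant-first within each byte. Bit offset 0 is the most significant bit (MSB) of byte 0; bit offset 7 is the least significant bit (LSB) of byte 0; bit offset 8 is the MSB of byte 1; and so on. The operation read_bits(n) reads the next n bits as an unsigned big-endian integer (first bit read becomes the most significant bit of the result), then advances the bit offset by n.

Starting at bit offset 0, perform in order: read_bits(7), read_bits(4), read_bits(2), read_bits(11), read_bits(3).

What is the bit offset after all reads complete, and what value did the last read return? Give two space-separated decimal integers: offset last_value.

Answer: 27 2

Derivation:
Read 1: bits[0:7] width=7 -> value=15 (bin 0001111); offset now 7 = byte 0 bit 7; 33 bits remain
Read 2: bits[7:11] width=4 -> value=9 (bin 1001); offset now 11 = byte 1 bit 3; 29 bits remain
Read 3: bits[11:13] width=2 -> value=0 (bin 00); offset now 13 = byte 1 bit 5; 27 bits remain
Read 4: bits[13:24] width=11 -> value=1514 (bin 10111101010); offset now 24 = byte 3 bit 0; 16 bits remain
Read 5: bits[24:27] width=3 -> value=2 (bin 010); offset now 27 = byte 3 bit 3; 13 bits remain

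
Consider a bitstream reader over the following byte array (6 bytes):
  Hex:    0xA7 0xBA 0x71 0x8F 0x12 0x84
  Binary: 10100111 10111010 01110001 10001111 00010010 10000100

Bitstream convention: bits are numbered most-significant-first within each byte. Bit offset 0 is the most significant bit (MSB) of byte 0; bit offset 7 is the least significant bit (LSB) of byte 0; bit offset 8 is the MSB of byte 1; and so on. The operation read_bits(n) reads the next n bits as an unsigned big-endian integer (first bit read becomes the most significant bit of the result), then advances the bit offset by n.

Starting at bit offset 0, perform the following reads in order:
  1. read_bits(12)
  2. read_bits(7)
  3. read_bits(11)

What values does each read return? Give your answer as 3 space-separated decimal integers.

Answer: 2683 83 1123

Derivation:
Read 1: bits[0:12] width=12 -> value=2683 (bin 101001111011); offset now 12 = byte 1 bit 4; 36 bits remain
Read 2: bits[12:19] width=7 -> value=83 (bin 1010011); offset now 19 = byte 2 bit 3; 29 bits remain
Read 3: bits[19:30] width=11 -> value=1123 (bin 10001100011); offset now 30 = byte 3 bit 6; 18 bits remain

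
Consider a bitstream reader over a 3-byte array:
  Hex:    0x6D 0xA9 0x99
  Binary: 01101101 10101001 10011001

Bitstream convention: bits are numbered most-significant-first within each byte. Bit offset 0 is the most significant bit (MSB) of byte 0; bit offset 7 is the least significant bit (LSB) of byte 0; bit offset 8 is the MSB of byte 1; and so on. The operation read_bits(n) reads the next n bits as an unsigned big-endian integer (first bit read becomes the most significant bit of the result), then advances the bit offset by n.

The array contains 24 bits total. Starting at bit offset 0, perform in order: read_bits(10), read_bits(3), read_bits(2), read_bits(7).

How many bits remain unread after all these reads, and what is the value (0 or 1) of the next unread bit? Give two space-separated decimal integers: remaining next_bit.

Read 1: bits[0:10] width=10 -> value=438 (bin 0110110110); offset now 10 = byte 1 bit 2; 14 bits remain
Read 2: bits[10:13] width=3 -> value=5 (bin 101); offset now 13 = byte 1 bit 5; 11 bits remain
Read 3: bits[13:15] width=2 -> value=0 (bin 00); offset now 15 = byte 1 bit 7; 9 bits remain
Read 4: bits[15:22] width=7 -> value=102 (bin 1100110); offset now 22 = byte 2 bit 6; 2 bits remain

Answer: 2 0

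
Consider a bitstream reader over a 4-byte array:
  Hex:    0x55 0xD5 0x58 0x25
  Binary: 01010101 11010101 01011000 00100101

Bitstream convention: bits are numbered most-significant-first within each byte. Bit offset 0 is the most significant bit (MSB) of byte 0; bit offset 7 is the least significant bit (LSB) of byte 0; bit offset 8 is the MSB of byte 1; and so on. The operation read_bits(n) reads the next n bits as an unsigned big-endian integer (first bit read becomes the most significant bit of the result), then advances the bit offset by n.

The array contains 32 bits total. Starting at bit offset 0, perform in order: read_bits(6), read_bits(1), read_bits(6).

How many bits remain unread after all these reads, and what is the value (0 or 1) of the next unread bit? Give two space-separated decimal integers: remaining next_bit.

Answer: 19 1

Derivation:
Read 1: bits[0:6] width=6 -> value=21 (bin 010101); offset now 6 = byte 0 bit 6; 26 bits remain
Read 2: bits[6:7] width=1 -> value=0 (bin 0); offset now 7 = byte 0 bit 7; 25 bits remain
Read 3: bits[7:13] width=6 -> value=58 (bin 111010); offset now 13 = byte 1 bit 5; 19 bits remain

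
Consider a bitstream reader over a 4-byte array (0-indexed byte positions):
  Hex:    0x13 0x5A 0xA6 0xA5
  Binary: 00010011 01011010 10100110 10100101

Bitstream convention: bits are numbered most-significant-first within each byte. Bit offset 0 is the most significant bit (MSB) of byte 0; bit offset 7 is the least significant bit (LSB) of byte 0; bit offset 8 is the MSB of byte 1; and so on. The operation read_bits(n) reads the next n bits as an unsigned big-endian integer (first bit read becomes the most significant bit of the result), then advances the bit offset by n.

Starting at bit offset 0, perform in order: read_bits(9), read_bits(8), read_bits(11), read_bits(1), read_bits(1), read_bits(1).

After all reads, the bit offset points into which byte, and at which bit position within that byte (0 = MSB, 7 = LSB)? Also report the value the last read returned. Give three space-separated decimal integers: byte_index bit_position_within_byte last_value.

Read 1: bits[0:9] width=9 -> value=38 (bin 000100110); offset now 9 = byte 1 bit 1; 23 bits remain
Read 2: bits[9:17] width=8 -> value=181 (bin 10110101); offset now 17 = byte 2 bit 1; 15 bits remain
Read 3: bits[17:28] width=11 -> value=618 (bin 01001101010); offset now 28 = byte 3 bit 4; 4 bits remain
Read 4: bits[28:29] width=1 -> value=0 (bin 0); offset now 29 = byte 3 bit 5; 3 bits remain
Read 5: bits[29:30] width=1 -> value=1 (bin 1); offset now 30 = byte 3 bit 6; 2 bits remain
Read 6: bits[30:31] width=1 -> value=0 (bin 0); offset now 31 = byte 3 bit 7; 1 bits remain

Answer: 3 7 0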